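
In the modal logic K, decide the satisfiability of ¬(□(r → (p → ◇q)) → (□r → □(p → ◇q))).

No, unsatisfiable

1. ¬(□(r → (p → ◇q)) → (□r → □(p → ◇q))), 0
2. □(r → (p → ◇q)), 0
3. ¬(□r → □(p → ◇q)), 0
4. □r, 0
5. ¬□(p → ◇q), 0
6. ¬(p → ◇q), 1
7. p, 1
8. ¬◇q, 1
9. r → (p → ◇q), 1
10. r, 1
11. p → ◇q, 1
12. ◇q, 1
13. q, 2
14. ¬q, 2
Accessibility: 0R1, 1R2
Branch closes: q and ¬q both at 2.
All branches of the tableau close; one closing branch shown above.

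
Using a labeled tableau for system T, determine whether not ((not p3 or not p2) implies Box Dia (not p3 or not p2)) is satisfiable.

1. not ((not p3 or not p2) implies Box Dia (not p3 or not p2)), w0
2. not p3 or not p2, w0
3. not Box Dia (not p3 or not p2), w0
4. not p2, w0
5. not Dia (not p3 or not p2), w1
6. not (not p3 or not p2), w1
7. p3, w1
8. p2, w1
Accessibility: w0Rw0, w0Rw1, w1Rw1

Satisfiable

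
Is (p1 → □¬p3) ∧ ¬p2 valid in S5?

No, not valid

Tableau for the negation ¬((p1 → □¬p3) ∧ ¬p2):
1. ¬((p1 → □¬p3) ∧ ¬p2), 0
2. p2, 0   [¬∧-rule on 1 (branches; this branch)]
Accessibility: 0R0
The negation has an open branch (countermodel exists).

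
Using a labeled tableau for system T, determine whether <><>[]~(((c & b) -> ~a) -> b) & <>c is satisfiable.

1. <><>[]~(((c & b) -> ~a) -> b) & <>c, w0
2. <><>[]~(((c & b) -> ~a) -> b), w0   [&-rule on 1]
3. <>c, w0   [&-rule on 1]
4. <>[]~(((c & b) -> ~a) -> b), w1   [<>-rule on 2: fresh world w1, w0Rw1]
5. c, w2   [<>-rule on 3: fresh world w2, w0Rw2]
6. []~(((c & b) -> ~a) -> b), w3   [<>-rule on 4: fresh world w3, w1Rw3]
7. ~(((c & b) -> ~a) -> b), w3   [[]-rule on 6 via w3Rw3]
8. (c & b) -> ~a, w3   [~->-rule on 7]
9. ~b, w3   [~->-rule on 7]
10. ~a, w3   [->-rule on 8 (branches; this branch)]
Accessibility: w0Rw0, w0Rw1, w0Rw2, w1Rw1, w1Rw3, w2Rw2, w3Rw3

Satisfiable (open branch found)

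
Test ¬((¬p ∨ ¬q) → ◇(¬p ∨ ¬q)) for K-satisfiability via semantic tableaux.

1. ¬((¬p ∨ ¬q) → ◇(¬p ∨ ¬q)), 0
2. ¬p ∨ ¬q, 0
3. ¬◇(¬p ∨ ¬q), 0
4. ¬q, 0

Yes, satisfiable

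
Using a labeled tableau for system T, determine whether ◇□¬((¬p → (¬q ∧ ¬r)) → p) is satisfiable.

Yes, satisfiable

1. ◇□¬((¬p → (¬q ∧ ¬r)) → p), 0
2. □¬((¬p → (¬q ∧ ¬r)) → p), 1   [◇-rule on 1: fresh world 1, 0R1]
3. ¬((¬p → (¬q ∧ ¬r)) → p), 1   [□-rule on 2 via 1R1]
4. ¬p → (¬q ∧ ¬r), 1   [¬→-rule on 3]
5. ¬p, 1   [¬→-rule on 3]
6. ¬q ∧ ¬r, 1   [→-rule on 4 (branches; this branch)]
7. ¬q, 1   [∧-rule on 6]
8. ¬r, 1   [∧-rule on 6]
Accessibility: 0R0, 0R1, 1R1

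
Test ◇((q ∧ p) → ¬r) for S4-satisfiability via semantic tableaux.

Satisfiable

1. ◇((q ∧ p) → ¬r), u
2. (q ∧ p) → ¬r, v
3. ¬r, v
Accessibility: uRu, uRv, vRv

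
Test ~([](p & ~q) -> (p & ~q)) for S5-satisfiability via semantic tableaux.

No, unsatisfiable

1. ~([](p & ~q) -> (p & ~q)), w0
2. [](p & ~q), w0
3. ~(p & ~q), w0
4. p & ~q, w0
5. p, w0
6. ~q, w0
7. q, w0
Accessibility: w0Rw0
Branch closes: q and ~q both at w0.
All branches of the tableau close; one closing branch shown above.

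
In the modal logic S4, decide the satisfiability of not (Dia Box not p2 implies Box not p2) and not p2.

Yes, satisfiable

1. not (Dia Box not p2 implies Box not p2) and not p2, 0
2. not (Dia Box not p2 implies Box not p2), 0
3. not p2, 0
4. Dia Box not p2, 0
5. not Box not p2, 0
6. Box not p2, 1
7. not p2, 1
8. p2, 2
Accessibility: 0R0, 0R1, 0R2, 1R1, 2R2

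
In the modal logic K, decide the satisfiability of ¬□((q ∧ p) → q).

1. ¬□((q ∧ p) → q), u
2. ¬((q ∧ p) → q), v
3. q ∧ p, v
4. ¬q, v
5. q, v
6. p, v
Accessibility: uRv
Branch closes: q and ¬q both at v.
All branches of the tableau close; one closing branch shown above.

Unsatisfiable (every branch closes)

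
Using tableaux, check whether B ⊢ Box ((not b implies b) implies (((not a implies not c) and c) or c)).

Tableau for the negation not Box ((not b implies b) implies (((not a implies not c) and c) or c)):
1. not Box ((not b implies b) implies (((not a implies not c) and c) or c)), w0
2. not ((not b implies b) implies (((not a implies not c) and c) or c)), w1   [neg-Box-rule on 1: fresh world w1, w0Rw1]
3. not b implies b, w1   [neg-implies-rule on 2]
4. not (((not a implies not c) and c) or c), w1   [neg-implies-rule on 2]
5. not ((not a implies not c) and c), w1   [neg-or-rule on 4]
6. not c, w1   [neg-or-rule on 4]
7. b, w1   [implies-rule on 3 (branches; this branch)]
Accessibility: w0Rw0, w0Rw1, w1Rw0, w1Rw1
The negation has an open branch (countermodel exists).

Not valid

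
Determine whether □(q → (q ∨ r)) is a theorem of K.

Tableau for the negation ¬□(q → (q ∨ r)):
1. ¬□(q → (q ∨ r)), u
2. ¬(q → (q ∨ r)), v
3. q, v
4. ¬(q ∨ r), v
5. ¬q, v
6. ¬r, v
Accessibility: uRv
Branch closes: q and ¬q both at v.
Every branch of the negation's tableau closes; the branch above is one of them.

Yes, valid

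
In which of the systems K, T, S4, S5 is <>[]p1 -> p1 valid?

S5-tableau for the negation ~(<>[]p1 -> p1):
1. ~(<>[]p1 -> p1), u
2. <>[]p1, u
3. ~p1, u
4. []p1, v
5. p1, u
Accessibility: uRu, uRv, vRu, vRv
Branch closes: p1 and ~p1 both at u.
Every branch closes (one shown): valid in S5.
S4-tableau for the negation ~(<>[]p1 -> p1):
1. ~(<>[]p1 -> p1), u
2. <>[]p1, u
3. ~p1, u
4. []p1, v
5. p1, v
Accessibility: uRu, uRv, vRv
Complete open branch: countermodel on an S4-frame, so not valid in S4, nor in K, T (the same frame is also a K-frame and a T-frame).

S5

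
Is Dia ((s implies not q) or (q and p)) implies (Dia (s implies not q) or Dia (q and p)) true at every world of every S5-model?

Valid

Tableau for the negation not (Dia ((s implies not q) or (q and p)) implies (Dia (s implies not q) or Dia (q and p))):
1. not (Dia ((s implies not q) or (q and p)) implies (Dia (s implies not q) or Dia (q and p))), w0
2. Dia ((s implies not q) or (q and p)), w0   [neg-implies-rule on 1]
3. not (Dia (s implies not q) or Dia (q and p)), w0   [neg-implies-rule on 1]
4. not Dia (s implies not q), w0   [neg-or-rule on 3]
5. not Dia (q and p), w0   [neg-or-rule on 3]
6. not (s implies not q), w0   [neg-Dia-rule on 4 via w0Rw0]
7. s, w0   [neg-implies-rule on 6]
8. q, w0   [neg-implies-rule on 6]
9. not (q and p), w0   [neg-Dia-rule on 5 via w0Rw0]
10. not p, w0   [neg-and-rule on 9 (branches; this branch)]
11. (s implies not q) or (q and p), w1   [Dia-rule on 2: fresh world w1, w0Rw1]
12. not (s implies not q), w1   [neg-Dia-rule on 4 via w0Rw1]
13. s, w1   [neg-implies-rule on 12]
14. q, w1   [neg-implies-rule on 12]
15. not (q and p), w1   [neg-Dia-rule on 5 via w0Rw1]
16. q and p, w1   [or-rule on 11 (branches; this branch)]
17. p, w1   [and-rule on 16]
18. not p, w1   [neg-and-rule on 15 (branches; this branch)]
Accessibility: w0Rw0, w0Rw1, w1Rw0, w1Rw1
Branch closes: p and not p both at w1.
All branches of the negation close; one closing branch shown above.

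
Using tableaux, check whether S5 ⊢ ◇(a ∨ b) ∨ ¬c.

Tableau for the negation ¬(◇(a ∨ b) ∨ ¬c):
1. ¬(◇(a ∨ b) ∨ ¬c), 0
2. ¬◇(a ∨ b), 0
3. c, 0
4. ¬(a ∨ b), 0
5. ¬a, 0
6. ¬b, 0
Accessibility: 0R0
The negation has an open branch (countermodel exists).

Not valid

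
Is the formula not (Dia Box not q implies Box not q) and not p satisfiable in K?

Satisfiable

1. not (Dia Box not q implies Box not q) and not p, w0
2. not (Dia Box not q implies Box not q), w0
3. not p, w0
4. Dia Box not q, w0
5. not Box not q, w0
6. Box not q, w1
7. q, w2
Accessibility: w0Rw1, w0Rw2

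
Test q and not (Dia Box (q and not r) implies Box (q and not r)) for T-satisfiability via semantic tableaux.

Yes, satisfiable

1. q and not (Dia Box (q and not r) implies Box (q and not r)), w0
2. q, w0   [and-rule on 1]
3. not (Dia Box (q and not r) implies Box (q and not r)), w0   [and-rule on 1]
4. Dia Box (q and not r), w0   [neg-implies-rule on 3]
5. not Box (q and not r), w0   [neg-implies-rule on 3]
6. Box (q and not r), w1   [Dia-rule on 4: fresh world w1, w0Rw1]
7. q and not r, w1   [Box-rule on 6 via w1Rw1]
8. q, w1   [and-rule on 7]
9. not r, w1   [and-rule on 7]
10. not (q and not r), w2   [neg-Box-rule on 5: fresh world w2, w0Rw2]
11. r, w2   [neg-and-rule on 10 (branches; this branch)]
Accessibility: w0Rw0, w0Rw1, w0Rw2, w1Rw1, w2Rw2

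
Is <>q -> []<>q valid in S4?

Not valid

Tableau for the negation ~(<>q -> []<>q):
1. ~(<>q -> []<>q), w0
2. <>q, w0
3. ~[]<>q, w0
4. q, w1
5. ~<>q, w2
6. ~q, w2
Accessibility: w0Rw0, w0Rw1, w0Rw2, w1Rw1, w2Rw2
The negation has an open branch (countermodel exists).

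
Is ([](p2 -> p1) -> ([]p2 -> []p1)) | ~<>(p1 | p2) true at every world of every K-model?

Tableau for the negation ~(([](p2 -> p1) -> ([]p2 -> []p1)) | ~<>(p1 | p2)):
1. ~(([](p2 -> p1) -> ([]p2 -> []p1)) | ~<>(p1 | p2)), u
2. ~([](p2 -> p1) -> ([]p2 -> []p1)), u
3. <>(p1 | p2), u
4. [](p2 -> p1), u
5. ~([]p2 -> []p1), u
6. []p2, u
7. ~[]p1, u
8. p1 | p2, v
9. p2 -> p1, v
10. p2, v
11. p1, v
12. ~p1, w
13. p2 -> p1, w
14. p2, w
15. p1, w
Accessibility: uRv, uRw
Branch closes: p1 and ~p1 both at w.
All branches of the negation close; one closing branch shown above.

Yes, valid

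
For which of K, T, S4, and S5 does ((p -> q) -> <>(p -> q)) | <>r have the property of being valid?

T, S4, S5

T-tableau for the negation ~(((p -> q) -> <>(p -> q)) | <>r):
1. ~(((p -> q) -> <>(p -> q)) | <>r), 0
2. ~((p -> q) -> <>(p -> q)), 0
3. ~<>r, 0
4. p -> q, 0
5. ~<>(p -> q), 0
6. ~r, 0
7. ~(p -> q), 0
8. p, 0
9. ~q, 0
10. q, 0
Accessibility: 0R0
Branch closes: q and ~q both at 0.
Every branch closes (one shown): valid in T, hence also in S4, S5 (every theorem of T is a theorem of S4 and S5).
K-tableau for the negation ~(((p -> q) -> <>(p -> q)) | <>r):
1. ~(((p -> q) -> <>(p -> q)) | <>r), 0
2. ~((p -> q) -> <>(p -> q)), 0
3. ~<>r, 0
4. p -> q, 0
5. ~<>(p -> q), 0
6. q, 0
Complete open branch: countermodel on a K-frame, so not valid in K.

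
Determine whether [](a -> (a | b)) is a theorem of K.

Tableau for the negation ~[](a -> (a | b)):
1. ~[](a -> (a | b)), u
2. ~(a -> (a | b)), v
3. a, v
4. ~(a | b), v
5. ~a, v
6. ~b, v
Accessibility: uRv
Branch closes: a and ~a both at v.
Every branch of the negation's tableau closes; the branch above is one of them.

Valid in K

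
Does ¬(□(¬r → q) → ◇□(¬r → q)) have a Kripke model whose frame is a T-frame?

1. ¬(□(¬r → q) → ◇□(¬r → q)), w0
2. □(¬r → q), w0
3. ¬◇□(¬r → q), w0
4. ¬r → q, w0
5. ¬□(¬r → q), w0
6. q, w0
7. ¬(¬r → q), w1
8. ¬r, w1
9. ¬q, w1
10. ¬r → q, w1
11. ¬□(¬r → q), w1
12. q, w1
Accessibility: w0Rw0, w0Rw1, w1Rw1
Branch closes: q and ¬q both at w1.
All branches of the tableau close; one closing branch shown above.

No, unsatisfiable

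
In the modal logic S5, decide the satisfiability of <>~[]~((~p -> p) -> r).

1. <>~[]~((~p -> p) -> r), w0
2. ~[]~((~p -> p) -> r), w1
3. (~p -> p) -> r, w2
4. r, w2
Accessibility: w0Rw0, w0Rw1, w0Rw2, w1Rw0, w1Rw1, w1Rw2, w2Rw0, w2Rw1, w2Rw2

Yes, satisfiable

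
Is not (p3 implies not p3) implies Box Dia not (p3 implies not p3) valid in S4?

Not valid

Tableau for the negation not (not (p3 implies not p3) implies Box Dia not (p3 implies not p3)):
1. not (not (p3 implies not p3) implies Box Dia not (p3 implies not p3)), 0
2. not (p3 implies not p3), 0
3. not Box Dia not (p3 implies not p3), 0
4. p3, 0
5. not Dia not (p3 implies not p3), 1
6. p3 implies not p3, 1
7. not p3, 1
Accessibility: 0R0, 0R1, 1R1
The negation has an open branch (countermodel exists).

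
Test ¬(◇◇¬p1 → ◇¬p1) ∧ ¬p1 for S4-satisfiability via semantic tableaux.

Unsatisfiable (every branch closes)

1. ¬(◇◇¬p1 → ◇¬p1) ∧ ¬p1, u
2. ¬(◇◇¬p1 → ◇¬p1), u   [∧-rule on 1]
3. ¬p1, u   [∧-rule on 1]
4. ◇◇¬p1, u   [¬→-rule on 2]
5. ¬◇¬p1, u   [¬→-rule on 2]
6. p1, u   [¬◇-rule on 5 via uRu]
Accessibility: uRu
Branch closes: p1 and ¬p1 both at u.
Every branch closes; the branch above is one of them.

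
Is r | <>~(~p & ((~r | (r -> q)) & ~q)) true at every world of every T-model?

Tableau for the negation ~(r | <>~(~p & ((~r | (r -> q)) & ~q))):
1. ~(r | <>~(~p & ((~r | (r -> q)) & ~q))), w0
2. ~r, w0
3. ~<>~(~p & ((~r | (r -> q)) & ~q)), w0
4. ~p & ((~r | (r -> q)) & ~q), w0
5. ~p, w0
6. (~r | (r -> q)) & ~q, w0
7. ~r | (r -> q), w0
8. ~q, w0
9. r -> q, w0
Accessibility: w0Rw0
The negation has an open branch (countermodel exists).

No, not valid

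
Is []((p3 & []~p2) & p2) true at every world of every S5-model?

Invalid (countermodel exists)

Tableau for the negation ~[]((p3 & []~p2) & p2):
1. ~[]((p3 & []~p2) & p2), w0
2. ~((p3 & []~p2) & p2), w1
3. ~p2, w1
Accessibility: w0Rw0, w0Rw1, w1Rw0, w1Rw1
The negation has an open branch (countermodel exists).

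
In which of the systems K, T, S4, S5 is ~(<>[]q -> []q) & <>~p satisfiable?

K, T, S4

S5-tableau for the formula:
1. ~(<>[]q -> []q) & <>~p, u
2. ~(<>[]q -> []q), u
3. <>~p, u
4. <>[]q, u
5. ~[]q, u
6. ~p, v
7. []q, w
8. q, u
9. q, v
10. q, w
11. ~q, x
12. q, x
Accessibility: uRu, uRv, uRw, uRx, vRu, vRv, vRw, vRx, wRu, wRv, wRw, wRx, xRu, xRv, xRw, xRx
Branch closes: q and ~q both at x.
Every branch closes (one shown): unsatisfiable in S5.
S4-tableau for the formula:
1. ~(<>[]q -> []q) & <>~p, u
2. ~(<>[]q -> []q), u
3. <>~p, u
4. <>[]q, u
5. ~[]q, u
6. ~p, v
7. []q, w
8. q, w
9. ~q, x
Accessibility: uRu, uRv, uRw, uRx, vRv, wRw, xRx
Complete open branch: satisfiable in S4, hence also in K, T (this S4-model is also a K-model and a T-model).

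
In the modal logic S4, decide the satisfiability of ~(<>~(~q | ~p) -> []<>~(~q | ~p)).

Yes, satisfiable

1. ~(<>~(~q | ~p) -> []<>~(~q | ~p)), 0
2. <>~(~q | ~p), 0
3. ~[]<>~(~q | ~p), 0
4. ~(~q | ~p), 1
5. q, 1
6. p, 1
7. ~<>~(~q | ~p), 2
8. ~q | ~p, 2
9. ~p, 2
Accessibility: 0R0, 0R1, 0R2, 1R1, 2R2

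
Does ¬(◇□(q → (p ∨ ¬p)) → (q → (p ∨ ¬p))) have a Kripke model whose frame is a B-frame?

No, unsatisfiable

1. ¬(◇□(q → (p ∨ ¬p)) → (q → (p ∨ ¬p))), w0
2. ◇□(q → (p ∨ ¬p)), w0
3. ¬(q → (p ∨ ¬p)), w0
4. q, w0
5. ¬(p ∨ ¬p), w0
6. ¬p, w0
7. p, w0
Accessibility: w0Rw0
Branch closes: p and ¬p both at w0.
All branches of the tableau close; one closing branch shown above.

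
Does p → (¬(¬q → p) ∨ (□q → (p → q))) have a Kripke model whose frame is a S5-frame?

1. p → (¬(¬q → p) ∨ (□q → (p → q))), u
2. ¬(¬q → p) ∨ (□q → (p → q)), u
3. □q → (p → q), u
4. p → q, u
5. q, u
Accessibility: uRu

Satisfiable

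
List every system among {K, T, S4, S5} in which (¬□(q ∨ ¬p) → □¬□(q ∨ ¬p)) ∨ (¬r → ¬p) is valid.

S5

S4-tableau for the negation ¬((¬□(q ∨ ¬p) → □¬□(q ∨ ¬p)) ∨ (¬r → ¬p)):
1. ¬((¬□(q ∨ ¬p) → □¬□(q ∨ ¬p)) ∨ (¬r → ¬p)), u
2. ¬(¬□(q ∨ ¬p) → □¬□(q ∨ ¬p)), u
3. ¬(¬r → ¬p), u
4. ¬□(q ∨ ¬p), u
5. ¬□¬□(q ∨ ¬p), u
6. ¬r, u
7. p, u
8. ¬(q ∨ ¬p), v
9. ¬q, v
10. p, v
11. □(q ∨ ¬p), w
12. q ∨ ¬p, w
13. ¬p, w
Accessibility: uRu, uRv, uRw, vRv, wRw
Complete open branch: countermodel on an S4-frame, so not valid in S4, nor in K, T (the same frame is also a K-frame and a T-frame).
S5-tableau for the negation ¬((¬□(q ∨ ¬p) → □¬□(q ∨ ¬p)) ∨ (¬r → ¬p)):
1. ¬((¬□(q ∨ ¬p) → □¬□(q ∨ ¬p)) ∨ (¬r → ¬p)), u
2. ¬(¬□(q ∨ ¬p) → □¬□(q ∨ ¬p)), u
3. ¬(¬r → ¬p), u
4. ¬□(q ∨ ¬p), u
5. ¬□¬□(q ∨ ¬p), u
6. ¬r, u
7. p, u
8. ¬(q ∨ ¬p), v
9. ¬q, v
10. p, v
11. □(q ∨ ¬p), w
12. q ∨ ¬p, u
13. q ∨ ¬p, v
14. q ∨ ¬p, w
15. q, u
16. ¬p, v
Accessibility: uRu, uRv, uRw, vRu, vRv, vRw, wRu, wRv, wRw
Branch closes: p and ¬p both at v.
Every branch closes (one shown): valid in S5.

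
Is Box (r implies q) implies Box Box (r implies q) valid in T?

Invalid (countermodel exists)

Tableau for the negation not (Box (r implies q) implies Box Box (r implies q)):
1. not (Box (r implies q) implies Box Box (r implies q)), w0
2. Box (r implies q), w0   [neg-implies-rule on 1]
3. not Box Box (r implies q), w0   [neg-implies-rule on 1]
4. r implies q, w0   [Box-rule on 2 via w0Rw0]
5. q, w0   [implies-rule on 4 (branches; this branch)]
6. not Box (r implies q), w1   [neg-Box-rule on 3: fresh world w1, w0Rw1]
7. r implies q, w1   [Box-rule on 2 via w0Rw1]
8. q, w1   [implies-rule on 7 (branches; this branch)]
9. not (r implies q), w2   [neg-Box-rule on 6: fresh world w2, w1Rw2]
10. r, w2   [neg-implies-rule on 9]
11. not q, w2   [neg-implies-rule on 9]
Accessibility: w0Rw0, w0Rw1, w1Rw1, w1Rw2, w2Rw2
The negation has an open branch (countermodel exists).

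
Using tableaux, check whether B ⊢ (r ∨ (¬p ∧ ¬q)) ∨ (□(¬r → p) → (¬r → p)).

Yes, valid

Tableau for the negation ¬((r ∨ (¬p ∧ ¬q)) ∨ (□(¬r → p) → (¬r → p))):
1. ¬((r ∨ (¬p ∧ ¬q)) ∨ (□(¬r → p) → (¬r → p))), w0
2. ¬(r ∨ (¬p ∧ ¬q)), w0
3. ¬(□(¬r → p) → (¬r → p)), w0
4. ¬r, w0
5. ¬(¬p ∧ ¬q), w0
6. □(¬r → p), w0
7. ¬(¬r → p), w0
8. ¬p, w0
9. ¬r → p, w0
10. q, w0
11. p, w0
Accessibility: w0Rw0
Branch closes: p and ¬p both at w0.
Every branch of the negation's tableau closes; the branch above is one of them.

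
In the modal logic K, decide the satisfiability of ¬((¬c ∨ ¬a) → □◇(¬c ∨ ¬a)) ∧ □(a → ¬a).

Yes, satisfiable

1. ¬((¬c ∨ ¬a) → □◇(¬c ∨ ¬a)) ∧ □(a → ¬a), u
2. ¬((¬c ∨ ¬a) → □◇(¬c ∨ ¬a)), u
3. □(a → ¬a), u
4. ¬c ∨ ¬a, u
5. ¬□◇(¬c ∨ ¬a), u
6. ¬a, u
7. ¬◇(¬c ∨ ¬a), v
8. a → ¬a, v
9. ¬a, v
Accessibility: uRv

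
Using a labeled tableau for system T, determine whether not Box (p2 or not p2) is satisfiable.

Unsatisfiable

1. not Box (p2 or not p2), u
2. not (p2 or not p2), v   [neg-Box-rule on 1: fresh world v, uRv]
3. not p2, v   [neg-or-rule on 2]
4. p2, v   [neg-or-rule on 2]
Accessibility: uRu, uRv, vRv
Branch closes: p2 and not p2 both at v.
Every branch closes; the branch above is one of them.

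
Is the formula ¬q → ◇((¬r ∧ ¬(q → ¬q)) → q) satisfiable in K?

Satisfiable (open branch found)

1. ¬q → ◇((¬r ∧ ¬(q → ¬q)) → q), w0
2. ◇((¬r ∧ ¬(q → ¬q)) → q), w0   [→-rule on 1 (branches; this branch)]
3. (¬r ∧ ¬(q → ¬q)) → q, w1   [◇-rule on 2: fresh world w1, w0Rw1]
4. q, w1   [→-rule on 3 (branches; this branch)]
Accessibility: w0Rw1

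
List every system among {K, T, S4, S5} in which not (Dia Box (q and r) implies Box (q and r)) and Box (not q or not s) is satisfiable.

S5-tableau for the formula:
1. not (Dia Box (q and r) implies Box (q and r)) and Box (not q or not s), 0
2. not (Dia Box (q and r) implies Box (q and r)), 0
3. Box (not q or not s), 0
4. Dia Box (q and r), 0
5. not Box (q and r), 0
6. not q or not s, 0
7. not s, 0
8. Box (q and r), 1
9. not q or not s, 1
10. q and r, 0
11. q, 0
12. r, 0
13. q and r, 1
14. q, 1
15. r, 1
16. not s, 1
17. not (q and r), 2
18. not q or not s, 2
19. q and r, 2
20. q, 2
21. r, 2
22. not r, 2
Accessibility: 0R0, 0R1, 0R2, 1R0, 1R1, 1R2, 2R0, 2R1, 2R2
Branch closes: r and not r both at 2.
Every branch closes (one shown): unsatisfiable in S5.
S4-tableau for the formula:
1. not (Dia Box (q and r) implies Box (q and r)) and Box (not q or not s), 0
2. not (Dia Box (q and r) implies Box (q and r)), 0
3. Box (not q or not s), 0
4. Dia Box (q and r), 0
5. not Box (q and r), 0
6. not q or not s, 0
7. not s, 0
8. Box (q and r), 1
9. not q or not s, 1
10. q and r, 1
11. q, 1
12. r, 1
13. not s, 1
14. not (q and r), 2
15. not q or not s, 2
16. not r, 2
17. not s, 2
Accessibility: 0R0, 0R1, 0R2, 1R1, 2R2
Complete open branch: satisfiable in S4, hence also in K, T (this S4-model is also a K-model and a T-model).

K, T, S4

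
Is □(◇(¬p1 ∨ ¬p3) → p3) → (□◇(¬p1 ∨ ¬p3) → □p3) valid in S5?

Valid in S5

Tableau for the negation ¬(□(◇(¬p1 ∨ ¬p3) → p3) → (□◇(¬p1 ∨ ¬p3) → □p3)):
1. ¬(□(◇(¬p1 ∨ ¬p3) → p3) → (□◇(¬p1 ∨ ¬p3) → □p3)), u
2. □(◇(¬p1 ∨ ¬p3) → p3), u   [¬→-rule on 1]
3. ¬(□◇(¬p1 ∨ ¬p3) → □p3), u   [¬→-rule on 1]
4. □◇(¬p1 ∨ ¬p3), u   [¬→-rule on 3]
5. ¬□p3, u   [¬→-rule on 3]
6. ◇(¬p1 ∨ ¬p3) → p3, u   [□-rule on 2 via uRu]
7. ◇(¬p1 ∨ ¬p3), u   [□-rule on 4 via uRu]
8. p3, u   [→-rule on 6 (branches; this branch)]
9. ¬p3, v   [¬□-rule on 5: fresh world v, uRv]
10. ◇(¬p1 ∨ ¬p3) → p3, v   [□-rule on 2 via uRv]
11. ◇(¬p1 ∨ ¬p3), v   [□-rule on 4 via uRv]
12. ¬◇(¬p1 ∨ ¬p3), v   [→-rule on 10 (branches; this branch)]
13. ¬(¬p1 ∨ ¬p3), u   [¬◇-rule on 12 via vRu]
14. p1, u   [¬∨-rule on 13]
15. ¬(¬p1 ∨ ¬p3), v   [¬◇-rule on 12 via vRv]
16. p1, v   [¬∨-rule on 15]
17. p3, v   [¬∨-rule on 15]
Accessibility: uRu, uRv, vRu, vRv
Branch closes: p3 and ¬p3 both at v.
All branches of the negation close; one closing branch shown above.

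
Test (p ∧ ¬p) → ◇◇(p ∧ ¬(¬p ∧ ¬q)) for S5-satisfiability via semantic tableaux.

Satisfiable

1. (p ∧ ¬p) → ◇◇(p ∧ ¬(¬p ∧ ¬q)), u
2. ◇◇(p ∧ ¬(¬p ∧ ¬q)), u   [→-rule on 1 (branches; this branch)]
3. ◇(p ∧ ¬(¬p ∧ ¬q)), v   [◇-rule on 2: fresh world v, uRv]
4. p ∧ ¬(¬p ∧ ¬q), w   [◇-rule on 3: fresh world w, vRw]
5. p, w   [∧-rule on 4]
6. ¬(¬p ∧ ¬q), w   [∧-rule on 4]
7. q, w   [¬∧-rule on 6 (branches; this branch)]
Accessibility: uRu, uRv, uRw, vRu, vRv, vRw, wRu, wRv, wRw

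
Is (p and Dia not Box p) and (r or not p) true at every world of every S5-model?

Tableau for the negation not ((p and Dia not Box p) and (r or not p)):
1. not ((p and Dia not Box p) and (r or not p)), 0
2. not (r or not p), 0   [neg-and-rule on 1 (branches; this branch)]
3. not r, 0   [neg-or-rule on 2]
4. p, 0   [neg-or-rule on 2]
Accessibility: 0R0
The negation has an open branch (countermodel exists).

Not valid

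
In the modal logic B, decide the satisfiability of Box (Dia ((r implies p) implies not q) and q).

1. Box (Dia ((r implies p) implies not q) and q), 0
2. Dia ((r implies p) implies not q) and q, 0   [Box-rule on 1 via 0R0]
3. Dia ((r implies p) implies not q), 0   [and-rule on 2]
4. q, 0   [and-rule on 2]
5. (r implies p) implies not q, 1   [Dia-rule on 3: fresh world 1, 0R1]
6. Dia ((r implies p) implies not q) and q, 1   [Box-rule on 1 via 0R1]
7. Dia ((r implies p) implies not q), 1   [and-rule on 6]
8. q, 1   [and-rule on 6]
9. not (r implies p), 1   [implies-rule on 5 (branches; this branch)]
10. r, 1   [neg-implies-rule on 9]
11. not p, 1   [neg-implies-rule on 9]
12. (r implies p) implies not q, 2   [Dia-rule on 7: fresh world 2, 1R2]
13. not q, 2   [implies-rule on 12 (branches; this branch)]
Accessibility: 0R0, 0R1, 1R0, 1R1, 1R2, 2R1, 2R2

Satisfiable (open branch found)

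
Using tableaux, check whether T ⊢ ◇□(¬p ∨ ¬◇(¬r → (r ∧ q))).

Invalid (countermodel exists)

Tableau for the negation ¬◇□(¬p ∨ ¬◇(¬r → (r ∧ q))):
1. ¬◇□(¬p ∨ ¬◇(¬r → (r ∧ q))), 0
2. ¬□(¬p ∨ ¬◇(¬r → (r ∧ q))), 0
3. ¬(¬p ∨ ¬◇(¬r → (r ∧ q))), 1
4. p, 1
5. ◇(¬r → (r ∧ q)), 1
6. ¬□(¬p ∨ ¬◇(¬r → (r ∧ q))), 1
7. ¬r → (r ∧ q), 2
8. r ∧ q, 2
9. r, 2
10. q, 2
11. ¬(¬p ∨ ¬◇(¬r → (r ∧ q))), 3
12. p, 3
13. ◇(¬r → (r ∧ q)), 3
14. ¬r → (r ∧ q), 4
15. r ∧ q, 4
16. r, 4
17. q, 4
Accessibility: 0R0, 0R1, 1R1, 1R2, 1R3, 2R2, 3R3, 3R4, 4R4
The negation has an open branch (countermodel exists).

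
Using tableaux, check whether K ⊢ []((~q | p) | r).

Tableau for the negation ~[]((~q | p) | r):
1. ~[]((~q | p) | r), u
2. ~((~q | p) | r), v   [~[]-rule on 1: fresh world v, uRv]
3. ~(~q | p), v   [~|-rule on 2]
4. ~r, v   [~|-rule on 2]
5. q, v   [~|-rule on 3]
6. ~p, v   [~|-rule on 3]
Accessibility: uRv
The negation has an open branch (countermodel exists).

Not valid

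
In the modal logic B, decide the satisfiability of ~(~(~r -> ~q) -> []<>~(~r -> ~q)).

1. ~(~(~r -> ~q) -> []<>~(~r -> ~q)), u
2. ~(~r -> ~q), u   [~->-rule on 1]
3. ~[]<>~(~r -> ~q), u   [~->-rule on 1]
4. ~r, u   [~->-rule on 2]
5. q, u   [~->-rule on 2]
6. ~<>~(~r -> ~q), v   [~[]-rule on 3: fresh world v, uRv]
7. ~r -> ~q, u   [~<>-rule on 6 via vRu]
8. ~r -> ~q, v   [~<>-rule on 6 via vRv]
9. ~q, u   [->-rule on 7 (branches; this branch)]
Accessibility: uRu, uRv, vRu, vRv
Branch closes: q and ~q both at u.
All branches of the tableau close; one closing branch shown above.

Unsatisfiable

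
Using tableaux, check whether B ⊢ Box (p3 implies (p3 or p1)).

Valid in B

Tableau for the negation not Box (p3 implies (p3 or p1)):
1. not Box (p3 implies (p3 or p1)), u
2. not (p3 implies (p3 or p1)), v
3. p3, v
4. not (p3 or p1), v
5. not p3, v
6. not p1, v
Accessibility: uRu, uRv, vRu, vRv
Branch closes: p3 and not p3 both at v.
All branches of the negation close; one closing branch shown above.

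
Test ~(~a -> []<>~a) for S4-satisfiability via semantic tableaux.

1. ~(~a -> []<>~a), 0
2. ~a, 0
3. ~[]<>~a, 0
4. ~<>~a, 1
5. a, 1
Accessibility: 0R0, 0R1, 1R1

Yes, satisfiable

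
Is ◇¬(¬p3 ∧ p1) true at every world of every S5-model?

Tableau for the negation ¬◇¬(¬p3 ∧ p1):
1. ¬◇¬(¬p3 ∧ p1), u
2. ¬p3 ∧ p1, u
3. ¬p3, u
4. p1, u
Accessibility: uRu
The negation has an open branch (countermodel exists).

Invalid (countermodel exists)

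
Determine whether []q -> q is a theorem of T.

Tableau for the negation ~([]q -> q):
1. ~([]q -> q), u
2. []q, u   [~->-rule on 1]
3. ~q, u   [~->-rule on 1]
4. q, u   [[]-rule on 2 via uRu]
Accessibility: uRu
Branch closes: q and ~q both at u.
All branches of the negation close; one closing branch shown above.

Valid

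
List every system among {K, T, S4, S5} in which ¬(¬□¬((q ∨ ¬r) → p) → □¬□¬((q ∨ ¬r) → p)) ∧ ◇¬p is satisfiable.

K, T, S4

S4-tableau for the formula:
1. ¬(¬□¬((q ∨ ¬r) → p) → □¬□¬((q ∨ ¬r) → p)) ∧ ◇¬p, 0
2. ¬(¬□¬((q ∨ ¬r) → p) → □¬□¬((q ∨ ¬r) → p)), 0   [∧-rule on 1]
3. ◇¬p, 0   [∧-rule on 1]
4. ¬□¬((q ∨ ¬r) → p), 0   [¬→-rule on 2]
5. ¬□¬□¬((q ∨ ¬r) → p), 0   [¬→-rule on 2]
6. ¬p, 1   [◇-rule on 3: fresh world 1, 0R1]
7. (q ∨ ¬r) → p, 2   [¬□-rule on 4: fresh world 2, 0R2]
8. p, 2   [→-rule on 7 (branches; this branch)]
9. □¬((q ∨ ¬r) → p), 3   [¬□-rule on 5: fresh world 3, 0R3]
10. ¬((q ∨ ¬r) → p), 3   [□-rule on 9 via 3R3]
11. q ∨ ¬r, 3   [¬→-rule on 10]
12. ¬p, 3   [¬→-rule on 10]
13. ¬r, 3   [∨-rule on 11 (branches; this branch)]
Accessibility: 0R0, 0R1, 0R2, 0R3, 1R1, 2R2, 3R3
Complete open branch: satisfiable in S4, hence also in K, T (this S4-model is also a K-model and a T-model).
S5-tableau for the formula:
1. ¬(¬□¬((q ∨ ¬r) → p) → □¬□¬((q ∨ ¬r) → p)) ∧ ◇¬p, 0
2. ¬(¬□¬((q ∨ ¬r) → p) → □¬□¬((q ∨ ¬r) → p)), 0   [∧-rule on 1]
3. ◇¬p, 0   [∧-rule on 1]
4. ¬□¬((q ∨ ¬r) → p), 0   [¬→-rule on 2]
5. ¬□¬□¬((q ∨ ¬r) → p), 0   [¬→-rule on 2]
6. ¬p, 1   [◇-rule on 3: fresh world 1, 0R1]
7. (q ∨ ¬r) → p, 2   [¬□-rule on 4: fresh world 2, 0R2]
8. ¬(q ∨ ¬r), 2   [→-rule on 7 (branches; this branch)]
9. ¬q, 2   [¬∨-rule on 8]
10. r, 2   [¬∨-rule on 8]
11. □¬((q ∨ ¬r) → p), 3   [¬□-rule on 5: fresh world 3, 0R3]
12. ¬((q ∨ ¬r) → p), 0   [□-rule on 11 via 3R0]
13. q ∨ ¬r, 0   [¬→-rule on 12]
14. ¬p, 0   [¬→-rule on 12]
15. ¬((q ∨ ¬r) → p), 1   [□-rule on 11 via 3R1]
16. q ∨ ¬r, 1   [¬→-rule on 15]
17. ¬((q ∨ ¬r) → p), 2   [□-rule on 11 via 3R2]
18. q ∨ ¬r, 2   [¬→-rule on 17]
19. ¬p, 2   [¬→-rule on 17]
20. ¬((q ∨ ¬r) → p), 3   [□-rule on 11 via 3R3]
21. q ∨ ¬r, 3   [¬→-rule on 20]
22. ¬p, 3   [¬→-rule on 20]
23. ¬r, 0   [∨-rule on 13 (branches; this branch)]
24. ¬r, 1   [∨-rule on 16 (branches; this branch)]
25. ¬r, 2   [∨-rule on 18 (branches; this branch)]
Accessibility: 0R0, 0R1, 0R2, 0R3, 1R0, 1R1, 1R2, 1R3, 2R0, 2R1, 2R2, 2R3, 3R0, 3R1, 3R2, 3R3
Branch closes: r and ¬r both at 2.
Every branch closes (one shown): unsatisfiable in S5.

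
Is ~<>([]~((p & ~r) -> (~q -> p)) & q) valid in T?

Tableau for the negation <>([]~((p & ~r) -> (~q -> p)) & q):
1. <>([]~((p & ~r) -> (~q -> p)) & q), u
2. []~((p & ~r) -> (~q -> p)) & q, v   [<>-rule on 1: fresh world v, uRv]
3. []~((p & ~r) -> (~q -> p)), v   [&-rule on 2]
4. q, v   [&-rule on 2]
5. ~((p & ~r) -> (~q -> p)), v   [[]-rule on 3 via vRv]
6. p & ~r, v   [~->-rule on 5]
7. ~(~q -> p), v   [~->-rule on 5]
8. p, v   [&-rule on 6]
9. ~r, v   [&-rule on 6]
10. ~q, v   [~->-rule on 7]
11. ~p, v   [~->-rule on 7]
Accessibility: uRu, uRv, vRv
Branch closes: q and ~q both at v.
All branches of the negation close; one closing branch shown above.

Valid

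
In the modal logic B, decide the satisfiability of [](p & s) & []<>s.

1. [](p & s) & []<>s, u
2. [](p & s), u
3. []<>s, u
4. p & s, u
5. p, u
6. s, u
7. <>s, u
8. s, v
9. p & s, v
10. p, v
11. <>s, v
12. s, w
Accessibility: uRu, uRv, vRu, vRv, vRw, wRv, wRw

Satisfiable (open branch found)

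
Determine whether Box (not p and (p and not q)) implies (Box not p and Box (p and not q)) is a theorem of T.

Yes, valid

Tableau for the negation not (Box (not p and (p and not q)) implies (Box not p and Box (p and not q))):
1. not (Box (not p and (p and not q)) implies (Box not p and Box (p and not q))), u
2. Box (not p and (p and not q)), u
3. not (Box not p and Box (p and not q)), u
4. not p and (p and not q), u
5. not p, u
6. p and not q, u
7. p, u
8. not q, u
Accessibility: uRu
Branch closes: p and not p both at u.
All branches of the negation close; one closing branch shown above.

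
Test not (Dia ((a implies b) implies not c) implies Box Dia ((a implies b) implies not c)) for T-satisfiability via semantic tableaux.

1. not (Dia ((a implies b) implies not c) implies Box Dia ((a implies b) implies not c)), u
2. Dia ((a implies b) implies not c), u   [neg-implies-rule on 1]
3. not Box Dia ((a implies b) implies not c), u   [neg-implies-rule on 1]
4. (a implies b) implies not c, v   [Dia-rule on 2: fresh world v, uRv]
5. not c, v   [implies-rule on 4 (branches; this branch)]
6. not Dia ((a implies b) implies not c), w   [neg-Box-rule on 3: fresh world w, uRw]
7. not ((a implies b) implies not c), w   [neg-Dia-rule on 6 via wRw]
8. a implies b, w   [neg-implies-rule on 7]
9. c, w   [neg-implies-rule on 7]
10. b, w   [implies-rule on 8 (branches; this branch)]
Accessibility: uRu, uRv, uRw, vRv, wRw

Satisfiable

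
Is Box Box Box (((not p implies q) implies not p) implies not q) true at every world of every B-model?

Invalid (countermodel exists)

Tableau for the negation not Box Box Box (((not p implies q) implies not p) implies not q):
1. not Box Box Box (((not p implies q) implies not p) implies not q), w0
2. not Box Box (((not p implies q) implies not p) implies not q), w1
3. not Box (((not p implies q) implies not p) implies not q), w2
4. not (((not p implies q) implies not p) implies not q), w3
5. (not p implies q) implies not p, w3
6. q, w3
7. not p, w3
Accessibility: w0Rw0, w0Rw1, w1Rw0, w1Rw1, w1Rw2, w2Rw1, w2Rw2, w2Rw3, w3Rw2, w3Rw3
The negation has an open branch (countermodel exists).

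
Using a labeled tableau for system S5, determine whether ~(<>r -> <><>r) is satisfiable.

1. ~(<>r -> <><>r), u
2. <>r, u
3. ~<><>r, u
4. ~<>r, u
5. ~r, u
6. r, v
7. ~<>r, v
8. ~r, v
Accessibility: uRu, uRv, vRu, vRv
Branch closes: r and ~r both at v.
(One branch shown.) All branches close.

Unsatisfiable (every branch closes)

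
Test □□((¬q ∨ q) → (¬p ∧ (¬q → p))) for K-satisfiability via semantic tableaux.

1. □□((¬q ∨ q) → (¬p ∧ (¬q → p))), 0

Satisfiable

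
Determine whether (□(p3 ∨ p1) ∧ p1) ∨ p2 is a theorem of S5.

Tableau for the negation ¬((□(p3 ∨ p1) ∧ p1) ∨ p2):
1. ¬((□(p3 ∨ p1) ∧ p1) ∨ p2), 0
2. ¬(□(p3 ∨ p1) ∧ p1), 0   [¬∨-rule on 1]
3. ¬p2, 0   [¬∨-rule on 1]
4. ¬p1, 0   [¬∧-rule on 2 (branches; this branch)]
Accessibility: 0R0
The negation has an open branch (countermodel exists).

Invalid (countermodel exists)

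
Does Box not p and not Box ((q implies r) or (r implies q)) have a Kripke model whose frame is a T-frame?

1. Box not p and not Box ((q implies r) or (r implies q)), 0
2. Box not p, 0
3. not Box ((q implies r) or (r implies q)), 0
4. not p, 0
5. not ((q implies r) or (r implies q)), 1
6. not (q implies r), 1
7. not (r implies q), 1
8. q, 1
9. not r, 1
10. r, 1
11. not q, 1
Accessibility: 0R0, 0R1, 1R1
Branch closes: r and not r both at 1.
(One branch shown.) All branches close.

Unsatisfiable (every branch closes)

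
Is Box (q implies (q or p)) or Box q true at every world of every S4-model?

Valid in S4

Tableau for the negation not (Box (q implies (q or p)) or Box q):
1. not (Box (q implies (q or p)) or Box q), u
2. not Box (q implies (q or p)), u
3. not Box q, u
4. not (q implies (q or p)), v
5. q, v
6. not (q or p), v
7. not q, v
8. not p, v
Accessibility: uRu, uRv, vRv
Branch closes: q and not q both at v.
All branches of the negation close; one closing branch shown above.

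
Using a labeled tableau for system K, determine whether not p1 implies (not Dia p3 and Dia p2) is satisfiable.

Satisfiable

1. not p1 implies (not Dia p3 and Dia p2), 0
2. not Dia p3 and Dia p2, 0
3. not Dia p3, 0
4. Dia p2, 0
5. p2, 1
6. not p3, 1
Accessibility: 0R1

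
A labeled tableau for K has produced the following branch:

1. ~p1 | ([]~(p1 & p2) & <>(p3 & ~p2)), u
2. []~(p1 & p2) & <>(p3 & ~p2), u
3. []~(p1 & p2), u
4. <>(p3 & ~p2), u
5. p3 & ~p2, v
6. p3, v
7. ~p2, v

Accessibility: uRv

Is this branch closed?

There is no literal clash: for every atom and world, at most one sign appears.

Not closed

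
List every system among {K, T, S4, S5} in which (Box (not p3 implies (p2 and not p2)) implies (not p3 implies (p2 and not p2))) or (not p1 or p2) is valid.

T, S4, S5

T-tableau for the negation not ((Box (not p3 implies (p2 and not p2)) implies (not p3 implies (p2 and not p2))) or (not p1 or p2)):
1. not ((Box (not p3 implies (p2 and not p2)) implies (not p3 implies (p2 and not p2))) or (not p1 or p2)), w0
2. not (Box (not p3 implies (p2 and not p2)) implies (not p3 implies (p2 and not p2))), w0   [neg-or-rule on 1]
3. not (not p1 or p2), w0   [neg-or-rule on 1]
4. Box (not p3 implies (p2 and not p2)), w0   [neg-implies-rule on 2]
5. not (not p3 implies (p2 and not p2)), w0   [neg-implies-rule on 2]
6. p1, w0   [neg-or-rule on 3]
7. not p2, w0   [neg-or-rule on 3]
8. not p3, w0   [neg-implies-rule on 5]
9. not (p2 and not p2), w0   [neg-implies-rule on 5]
10. not p3 implies (p2 and not p2), w0   [Box-rule on 4 via w0Rw0]
11. p2 and not p2, w0   [implies-rule on 10 (branches; this branch)]
12. p2, w0   [and-rule on 11]
Accessibility: w0Rw0
Branch closes: p2 and not p2 both at w0.
Every branch closes (one shown): valid in T, hence also in S4, S5 (every theorem of T is a theorem of S4 and S5).
K-tableau for the negation not ((Box (not p3 implies (p2 and not p2)) implies (not p3 implies (p2 and not p2))) or (not p1 or p2)):
1. not ((Box (not p3 implies (p2 and not p2)) implies (not p3 implies (p2 and not p2))) or (not p1 or p2)), w0
2. not (Box (not p3 implies (p2 and not p2)) implies (not p3 implies (p2 and not p2))), w0   [neg-or-rule on 1]
3. not (not p1 or p2), w0   [neg-or-rule on 1]
4. Box (not p3 implies (p2 and not p2)), w0   [neg-implies-rule on 2]
5. not (not p3 implies (p2 and not p2)), w0   [neg-implies-rule on 2]
6. p1, w0   [neg-or-rule on 3]
7. not p2, w0   [neg-or-rule on 3]
8. not p3, w0   [neg-implies-rule on 5]
9. not (p2 and not p2), w0   [neg-implies-rule on 5]
Complete open branch: countermodel on a K-frame, so not valid in K.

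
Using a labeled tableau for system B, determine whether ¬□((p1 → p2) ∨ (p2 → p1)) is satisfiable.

1. ¬□((p1 → p2) ∨ (p2 → p1)), w0
2. ¬((p1 → p2) ∨ (p2 → p1)), w1   [¬□-rule on 1: fresh world w1, w0Rw1]
3. ¬(p1 → p2), w1   [¬∨-rule on 2]
4. ¬(p2 → p1), w1   [¬∨-rule on 2]
5. p1, w1   [¬→-rule on 3]
6. ¬p2, w1   [¬→-rule on 3]
7. p2, w1   [¬→-rule on 4]
8. ¬p1, w1   [¬→-rule on 4]
Accessibility: w0Rw0, w0Rw1, w1Rw0, w1Rw1
Branch closes: p2 and ¬p2 both at w1.
All branches of the tableau close; one closing branch shown above.

No, unsatisfiable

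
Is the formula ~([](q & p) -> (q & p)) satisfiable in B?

Unsatisfiable (every branch closes)

1. ~([](q & p) -> (q & p)), w0
2. [](q & p), w0
3. ~(q & p), w0
4. q & p, w0
5. q, w0
6. p, w0
7. ~p, w0
Accessibility: w0Rw0
Branch closes: p and ~p both at w0.
(One branch shown.) All branches close.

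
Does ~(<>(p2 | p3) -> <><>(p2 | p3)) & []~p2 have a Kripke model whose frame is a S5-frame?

1. ~(<>(p2 | p3) -> <><>(p2 | p3)) & []~p2, 0
2. ~(<>(p2 | p3) -> <><>(p2 | p3)), 0   [&-rule on 1]
3. []~p2, 0   [&-rule on 1]
4. <>(p2 | p3), 0   [~->-rule on 2]
5. ~<><>(p2 | p3), 0   [~->-rule on 2]
6. ~p2, 0   [[]-rule on 3 via 0R0]
7. ~<>(p2 | p3), 0   [~<>-rule on 5 via 0R0]
8. ~(p2 | p3), 0   [~<>-rule on 7 via 0R0]
9. ~p3, 0   [~|-rule on 8]
10. p2 | p3, 1   [<>-rule on 4: fresh world 1, 0R1]
11. ~p2, 1   [[]-rule on 3 via 0R1]
12. ~<>(p2 | p3), 1   [~<>-rule on 5 via 0R1]
13. ~(p2 | p3), 1   [~<>-rule on 7 via 0R1]
14. ~p3, 1   [~|-rule on 13]
15. p3, 1   [|-rule on 10 (branches; this branch)]
Accessibility: 0R0, 0R1, 1R0, 1R1
Branch closes: p3 and ~p3 both at 1.
All branches of the tableau close; one closing branch shown above.

No, unsatisfiable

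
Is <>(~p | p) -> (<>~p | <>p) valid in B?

Tableau for the negation ~(<>(~p | p) -> (<>~p | <>p)):
1. ~(<>(~p | p) -> (<>~p | <>p)), u
2. <>(~p | p), u   [~->-rule on 1]
3. ~(<>~p | <>p), u   [~->-rule on 1]
4. ~<>~p, u   [~|-rule on 3]
5. ~<>p, u   [~|-rule on 3]
6. p, u   [~<>-rule on 4 via uRu]
7. ~p, u   [~<>-rule on 5 via uRu]
Accessibility: uRu
Branch closes: p and ~p both at u.
All branches of the negation close; one closing branch shown above.

Valid in B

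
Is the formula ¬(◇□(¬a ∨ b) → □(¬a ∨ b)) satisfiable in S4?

1. ¬(◇□(¬a ∨ b) → □(¬a ∨ b)), u
2. ◇□(¬a ∨ b), u   [¬→-rule on 1]
3. ¬□(¬a ∨ b), u   [¬→-rule on 1]
4. □(¬a ∨ b), v   [◇-rule on 2: fresh world v, uRv]
5. ¬a ∨ b, v   [□-rule on 4 via vRv]
6. b, v   [∨-rule on 5 (branches; this branch)]
7. ¬(¬a ∨ b), w   [¬□-rule on 3: fresh world w, uRw]
8. a, w   [¬∨-rule on 7]
9. ¬b, w   [¬∨-rule on 7]
Accessibility: uRu, uRv, uRw, vRv, wRw

Satisfiable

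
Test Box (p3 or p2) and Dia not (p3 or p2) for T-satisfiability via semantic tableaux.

Unsatisfiable

1. Box (p3 or p2) and Dia not (p3 or p2), u
2. Box (p3 or p2), u
3. Dia not (p3 or p2), u
4. p3 or p2, u
5. p2, u
6. not (p3 or p2), v
7. not p3, v
8. not p2, v
9. p3 or p2, v
10. p2, v
Accessibility: uRu, uRv, vRv
Branch closes: p2 and not p2 both at v.
All branches of the tableau close; one closing branch shown above.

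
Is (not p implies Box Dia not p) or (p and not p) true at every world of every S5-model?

Tableau for the negation not ((not p implies Box Dia not p) or (p and not p)):
1. not ((not p implies Box Dia not p) or (p and not p)), 0
2. not (not p implies Box Dia not p), 0
3. not (p and not p), 0
4. not p, 0
5. not Box Dia not p, 0
6. not Dia not p, 1
7. p, 0
Accessibility: 0R0, 0R1, 1R0, 1R1
Branch closes: p and not p both at 0.
Every branch of the negation's tableau closes; the branch above is one of them.

Valid in S5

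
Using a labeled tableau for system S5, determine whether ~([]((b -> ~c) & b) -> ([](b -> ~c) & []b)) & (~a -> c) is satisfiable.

Unsatisfiable (every branch closes)

1. ~([]((b -> ~c) & b) -> ([](b -> ~c) & []b)) & (~a -> c), u
2. ~([]((b -> ~c) & b) -> ([](b -> ~c) & []b)), u
3. ~a -> c, u
4. []((b -> ~c) & b), u
5. ~([](b -> ~c) & []b), u
6. (b -> ~c) & b, u
7. b -> ~c, u
8. b, u
9. a, u
10. ~[](b -> ~c), u
11. ~c, u
12. ~(b -> ~c), v
13. b, v
14. c, v
15. (b -> ~c) & b, v
16. b -> ~c, v
17. ~c, v
Accessibility: uRu, uRv, vRu, vRv
Branch closes: c and ~c both at v.
(One branch shown.) All branches close.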